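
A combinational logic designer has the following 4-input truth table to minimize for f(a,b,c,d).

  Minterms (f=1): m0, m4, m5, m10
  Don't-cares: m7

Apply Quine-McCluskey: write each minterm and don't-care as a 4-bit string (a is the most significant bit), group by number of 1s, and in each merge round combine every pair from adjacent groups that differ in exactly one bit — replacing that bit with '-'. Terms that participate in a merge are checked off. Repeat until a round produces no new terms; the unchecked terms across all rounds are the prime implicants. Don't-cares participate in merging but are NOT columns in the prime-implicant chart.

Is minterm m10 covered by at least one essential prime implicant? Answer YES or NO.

size-2^0 implicants → 0000(✓)  0100(✓)  0101(✓)  0111(✓)  1010
size-2^1 implicants → 0-00  01-1  010-
Unchecked terms (primes): 0-00, 01-1, 010-, 1010
Minterm coverage:
  m0 ⊆ 0-00 [E]
  m4 ⊆ 0-00,010-
  m5 ⊆ 01-1,010-
  m10 ⊆ 1010 [E]
E = {0-00, 1010}

YES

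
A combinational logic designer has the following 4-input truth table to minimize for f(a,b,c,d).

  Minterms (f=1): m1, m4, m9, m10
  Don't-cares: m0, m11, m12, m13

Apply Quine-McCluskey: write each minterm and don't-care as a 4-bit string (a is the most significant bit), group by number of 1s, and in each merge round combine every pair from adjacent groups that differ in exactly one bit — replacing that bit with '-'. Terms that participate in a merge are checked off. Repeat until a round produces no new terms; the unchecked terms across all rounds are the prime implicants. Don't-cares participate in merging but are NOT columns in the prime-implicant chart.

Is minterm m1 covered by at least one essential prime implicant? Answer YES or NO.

[col 0] 0000*, 0001*, 0100*, 1001*, 1010*, 1011*, 1100*, 1101*
[col 1] -001, -100, 0-00, 000-, 1-01, 10-1, 101-, 110-
Prime implicants: -001, -100, 0-00, 000-, 1-01, 10-1, 101-, 110-
PI chart (minterm → PIs covering it):
  1 | -001,000-
  4 | -100,0-00
  9 | -001,1-01,10-1
  10 | 101-  (sole → essential)
Essential prime implicants: 101-

NO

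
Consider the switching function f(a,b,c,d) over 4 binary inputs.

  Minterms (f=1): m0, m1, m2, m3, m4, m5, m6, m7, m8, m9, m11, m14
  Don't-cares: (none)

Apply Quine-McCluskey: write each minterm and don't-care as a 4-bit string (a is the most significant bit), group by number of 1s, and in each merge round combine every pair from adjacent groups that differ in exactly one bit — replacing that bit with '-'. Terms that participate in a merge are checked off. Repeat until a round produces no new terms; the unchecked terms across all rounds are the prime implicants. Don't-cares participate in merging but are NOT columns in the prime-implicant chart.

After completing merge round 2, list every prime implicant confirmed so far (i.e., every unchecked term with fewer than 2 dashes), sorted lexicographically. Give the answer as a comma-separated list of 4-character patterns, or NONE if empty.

-110

[col 0] 0000*, 0001*, 0010*, 0011*, 0100*, 0101*, 0110*, 0111*, 1000*, 1001*, 1011*, 1110*
[col 1] -000*, -001*, -011*, -110, 0-00*, 0-01*, 0-10*, 0-11*, 00-0*, 00-1*, 000-*, 001-*, 01-0*, 01-1*, 010-*, 011-*, 10-1*, 100-*
[col 2] -0-1, -00-, 0--0*, 0--1*, 0-0-*, 0-1-*, 00--*, 01--*
[col 3] 0---
Prime implicants: -0-1, -00-, -110, 0---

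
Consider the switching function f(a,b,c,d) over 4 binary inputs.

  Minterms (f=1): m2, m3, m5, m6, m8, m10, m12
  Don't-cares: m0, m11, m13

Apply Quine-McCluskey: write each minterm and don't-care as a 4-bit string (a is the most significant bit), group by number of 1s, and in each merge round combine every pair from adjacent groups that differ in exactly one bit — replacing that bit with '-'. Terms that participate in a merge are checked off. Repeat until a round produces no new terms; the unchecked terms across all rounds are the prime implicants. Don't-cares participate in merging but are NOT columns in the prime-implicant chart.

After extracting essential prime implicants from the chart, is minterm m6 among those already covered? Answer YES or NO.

YES

[col 0] 0000*, 0010*, 0011*, 0101*, 0110*, 1000*, 1010*, 1011*, 1100*, 1101*
[col 1] -000*, -010*, -011*, -101, 0-10, 00-0*, 001-*, 1-00, 10-0*, 101-*, 110-
[col 2] -0-0, -01-
Prime implicants: -0-0, -01-, -101, 0-10, 1-00, 110-
PI chart (minterm → PIs covering it):
  2 | -0-0,-01-,0-10
  3 | -01-  (sole → essential)
  5 | -101  (sole → essential)
  6 | 0-10  (sole → essential)
  8 | -0-0,1-00
  10 | -0-0,-01-
  12 | 1-00,110-
Essential prime implicants: -01-, -101, 0-10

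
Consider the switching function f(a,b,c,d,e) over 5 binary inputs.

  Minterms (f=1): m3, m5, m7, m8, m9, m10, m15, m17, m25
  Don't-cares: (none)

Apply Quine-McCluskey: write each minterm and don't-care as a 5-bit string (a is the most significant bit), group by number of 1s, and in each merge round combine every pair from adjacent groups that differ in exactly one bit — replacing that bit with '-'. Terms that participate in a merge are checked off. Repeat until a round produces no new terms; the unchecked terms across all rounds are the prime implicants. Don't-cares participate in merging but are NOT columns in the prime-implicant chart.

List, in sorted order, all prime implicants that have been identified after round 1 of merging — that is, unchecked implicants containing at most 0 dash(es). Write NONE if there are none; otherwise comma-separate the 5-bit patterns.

size-2^0 implicants → 00011(✓)  00101(✓)  00111(✓)  01000(✓)  01001(✓)  01010(✓)  01111(✓)  10001(✓)  11001(✓)
size-2^1 implicants → -1001  0-111  00-11  001-1  010-0  0100-  1-001
Unchecked terms (primes): -1001, 0-111, 00-11, 001-1, 010-0, 0100-, 1-001

NONE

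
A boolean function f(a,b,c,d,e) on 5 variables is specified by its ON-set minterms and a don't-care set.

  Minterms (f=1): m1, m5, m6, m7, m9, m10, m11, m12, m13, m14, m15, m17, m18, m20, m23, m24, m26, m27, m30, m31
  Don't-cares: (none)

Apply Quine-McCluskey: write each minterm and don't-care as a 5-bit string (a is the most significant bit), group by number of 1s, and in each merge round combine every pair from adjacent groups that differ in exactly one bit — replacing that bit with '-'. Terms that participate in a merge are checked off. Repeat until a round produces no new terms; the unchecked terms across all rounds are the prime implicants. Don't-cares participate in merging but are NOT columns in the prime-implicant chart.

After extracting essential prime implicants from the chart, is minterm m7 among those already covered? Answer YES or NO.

[col 0] 00001*, 00101*, 00110*, 00111*, 01001*, 01010*, 01011*, 01100*, 01101*, 01110*, 01111*, 10001*, 10010*, 10100, 10111*, 11000*, 11010*, 11011*, 11110*, 11111*
[col 1] -0001, -0111*, -1010*, -1011*, -1110*, -1111*, 0-001*, 0-101*, 0-110*, 0-111*, 00-01*, 001-1*, 0011-*, 01-01*, 01-10*, 01-11*, 010-1*, 0101-*, 011-0*, 011-1*, 0110-*, 0111-*, 1-010, 1-111*, 11-10*, 11-11*, 110-0, 1101-*, 1111-*
[col 2] --111, -1-10*, -1-11*, -101-*, -111-*, 0--01, 0-1-1, 0-11-, 01--1, 01-1-*, 011--, 11-1-*
[col 3] -1-1-
Prime implicants: --111, -0001, -1-1-, 0--01, 0-1-1, 0-11-, 01--1, 011--, 1-010, 10100, 110-0
PI chart (minterm → PIs covering it):
  1 | -0001,0--01
  5 | 0--01,0-1-1
  6 | 0-11-  (sole → essential)
  7 | --111,0-1-1,0-11-
  9 | 0--01,01--1
  10 | -1-1-  (sole → essential)
  11 | -1-1-,01--1
  12 | 011--  (sole → essential)
  13 | 0--01,0-1-1,01--1,011--
  14 | -1-1-,0-11-,011--
  15 | --111,-1-1-,0-1-1,0-11-,01--1,011--
  17 | -0001  (sole → essential)
  18 | 1-010  (sole → essential)
  20 | 10100  (sole → essential)
  23 | --111  (sole → essential)
  24 | 110-0  (sole → essential)
  26 | -1-1-,1-010,110-0
  27 | -1-1-  (sole → essential)
  30 | -1-1-  (sole → essential)
  31 | --111,-1-1-
Essential prime implicants: --111, -0001, -1-1-, 0-11-, 011--, 1-010, 10100, 110-0

YES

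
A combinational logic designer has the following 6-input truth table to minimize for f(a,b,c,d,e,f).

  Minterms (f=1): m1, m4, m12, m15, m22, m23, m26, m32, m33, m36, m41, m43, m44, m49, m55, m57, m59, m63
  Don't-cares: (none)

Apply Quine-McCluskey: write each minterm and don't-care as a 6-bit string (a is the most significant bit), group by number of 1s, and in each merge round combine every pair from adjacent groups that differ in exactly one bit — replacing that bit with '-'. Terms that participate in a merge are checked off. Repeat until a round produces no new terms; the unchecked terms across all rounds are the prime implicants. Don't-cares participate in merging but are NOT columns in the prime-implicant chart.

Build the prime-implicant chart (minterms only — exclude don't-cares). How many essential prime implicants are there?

[col 0] 000001*, 000100*, 001100*, 001111, 010110*, 010111*, 011010, 100000*, 100001*, 100100*, 101001*, 101011*, 101100*, 110001*, 110111*, 111001*, 111011*, 111111*
[col 1] -00001, -00100*, -01100*, -10111, 00-100*, 01011-, 1-0001*, 1-1001*, 1-1011*, 10-001*, 10-100*, 100-00, 10000-, 1010-1*, 11-001*, 11-111, 111-11, 1110-1*
[col 2] -0-100, 1--001, 1-10-1
Prime implicants: -0-100, -00001, -10111, 001111, 01011-, 011010, 1--001, 1-10-1, 100-00, 10000-, 11-111, 111-11
PI chart (minterm → PIs covering it):
  1 | -00001  (sole → essential)
  4 | -0-100  (sole → essential)
  12 | -0-100  (sole → essential)
  15 | 001111  (sole → essential)
  22 | 01011-  (sole → essential)
  23 | -10111,01011-
  26 | 011010  (sole → essential)
  32 | 100-00,10000-
  33 | -00001,1--001,10000-
  36 | -0-100,100-00
  41 | 1--001,1-10-1
  43 | 1-10-1  (sole → essential)
  44 | -0-100  (sole → essential)
  49 | 1--001  (sole → essential)
  55 | -10111,11-111
  57 | 1--001,1-10-1
  59 | 1-10-1,111-11
  63 | 11-111,111-11
Essential prime implicants: -0-100, -00001, 001111, 01011-, 011010, 1--001, 1-10-1

7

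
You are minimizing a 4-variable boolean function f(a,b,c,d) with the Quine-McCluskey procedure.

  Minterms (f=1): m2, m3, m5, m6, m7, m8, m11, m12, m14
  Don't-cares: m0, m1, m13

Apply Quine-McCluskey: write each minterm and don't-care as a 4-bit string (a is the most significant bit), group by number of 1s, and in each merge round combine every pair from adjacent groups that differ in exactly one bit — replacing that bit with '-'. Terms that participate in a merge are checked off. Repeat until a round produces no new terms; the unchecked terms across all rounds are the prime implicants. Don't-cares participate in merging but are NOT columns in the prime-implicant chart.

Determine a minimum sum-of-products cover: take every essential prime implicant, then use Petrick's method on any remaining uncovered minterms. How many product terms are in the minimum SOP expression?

Round 0: 0000✓ 0001✓ 0010✓ 0011✓ 0101✓ 0110✓ 0111✓ 1000✓ 1011✓ 1100✓ 1101✓ 1110✓
Round 1: -000 -011 -101 -110 0-01✓ 0-10✓ 0-11✓ 00-0✓ 00-1✓ 000-✓ 001-✓ 01-1✓ 011-✓ 1-00 11-0 110-
Round 2: 0--1 0-1- 00--
PIs = {-000, -011, -101, -110, 0--1, 0-1-, 00--, 1-00, 11-0, 110-}
Coverage chart:
  m2: 0-1-,00--
  m3: -011,0--1,0-1-,00--
  m5: -101,0--1
  m6: -110,0-1-
  m7: 0--1,0-1-
  m8: -000,1-00
  m11: -011 ←essential
  m12: 1-00,11-0,110-
  m14: -110,11-0
Essential: -011
Petrick residual → -000, -101, 0-1-, 11-0
Min cover (5 terms): b'c'd' + b'cd + bc'd + a'c + abd'

5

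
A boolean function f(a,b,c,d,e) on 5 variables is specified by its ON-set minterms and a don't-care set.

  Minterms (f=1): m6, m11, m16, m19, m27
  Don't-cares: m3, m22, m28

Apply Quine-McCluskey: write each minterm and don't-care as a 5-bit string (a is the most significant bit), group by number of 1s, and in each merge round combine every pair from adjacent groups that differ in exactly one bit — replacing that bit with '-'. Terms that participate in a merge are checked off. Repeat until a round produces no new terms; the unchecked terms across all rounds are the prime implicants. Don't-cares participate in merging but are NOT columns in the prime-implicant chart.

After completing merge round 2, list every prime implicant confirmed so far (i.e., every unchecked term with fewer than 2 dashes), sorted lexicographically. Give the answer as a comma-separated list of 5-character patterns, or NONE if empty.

[col 0] 00011*, 00110*, 01011*, 10000, 10011*, 10110*, 11011*, 11100
[col 1] -0011*, -0110, -1011*, 0-011*, 1-011*
[col 2] --011
Prime implicants: --011, -0110, 10000, 11100

-0110, 10000, 11100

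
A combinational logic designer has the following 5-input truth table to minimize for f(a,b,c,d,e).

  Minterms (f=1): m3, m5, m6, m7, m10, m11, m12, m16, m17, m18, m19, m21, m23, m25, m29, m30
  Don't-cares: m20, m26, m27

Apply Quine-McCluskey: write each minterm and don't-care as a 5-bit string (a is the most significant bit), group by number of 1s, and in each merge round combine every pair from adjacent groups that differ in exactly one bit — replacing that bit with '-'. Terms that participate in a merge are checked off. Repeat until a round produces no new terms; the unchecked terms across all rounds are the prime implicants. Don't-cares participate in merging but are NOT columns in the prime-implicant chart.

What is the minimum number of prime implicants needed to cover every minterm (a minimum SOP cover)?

8

[col 0] 00011*, 00101*, 00110*, 00111*, 01010*, 01011*, 01100, 10000*, 10001*, 10010*, 10011*, 10100*, 10101*, 10111*, 11001*, 11010*, 11011*, 11101*, 11110*
[col 1] -0011*, -0101*, -0111*, -1010*, -1011*, 0-011*, 00-11*, 001-1*, 0011-, 0101-*, 1-001*, 1-010*, 1-011*, 1-101*, 10-00*, 10-01*, 10-11*, 100-0*, 100-1*, 1000-*, 1001-*, 101-1*, 1010-*, 11-01*, 11-10, 110-1*, 1101-*
[col 2] --011, -0-11, -01-1, -101-, 1--01, 1-0-1, 1-01-, 10--1, 10-0-, 100--
Prime implicants: --011, -0-11, -01-1, -101-, 0011-, 01100, 1--01, 1-0-1, 1-01-, 10--1, 10-0-, 100--, 11-10
PI chart (minterm → PIs covering it):
  3 | --011,-0-11
  5 | -01-1  (sole → essential)
  6 | 0011-  (sole → essential)
  7 | -0-11,-01-1,0011-
  10 | -101-  (sole → essential)
  11 | --011,-101-
  12 | 01100  (sole → essential)
  16 | 10-0-,100--
  17 | 1--01,1-0-1,10--1,10-0-,100--
  18 | 1-01-,100--
  19 | --011,-0-11,1-0-1,1-01-,10--1,100--
  21 | -01-1,1--01,10--1,10-0-
  23 | -0-11,-01-1,10--1
  25 | 1--01,1-0-1
  29 | 1--01  (sole → essential)
  30 | 11-10  (sole → essential)
Essential prime implicants: -01-1, -101-, 0011-, 01100, 1--01, 11-10
Petrick residual → --011, 100--
Minimum SOP uses 8 PIs: c'de + b'ce + bc'd + a'b'cd + a'bcd'e' + ad'e + ab'c' + abde'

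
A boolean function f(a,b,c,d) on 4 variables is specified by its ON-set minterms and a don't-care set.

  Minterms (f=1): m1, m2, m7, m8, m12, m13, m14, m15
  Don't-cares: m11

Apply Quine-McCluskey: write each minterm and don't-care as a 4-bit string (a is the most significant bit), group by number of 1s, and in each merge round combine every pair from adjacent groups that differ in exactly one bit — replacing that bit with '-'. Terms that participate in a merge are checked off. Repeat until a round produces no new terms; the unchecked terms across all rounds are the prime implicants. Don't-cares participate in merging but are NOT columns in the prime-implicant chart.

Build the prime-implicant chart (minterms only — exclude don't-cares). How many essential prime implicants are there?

5

[col 0] 0001, 0010, 0111*, 1000*, 1011*, 1100*, 1101*, 1110*, 1111*
[col 1] -111, 1-00, 1-11, 11-0*, 11-1*, 110-*, 111-*
[col 2] 11--
Prime implicants: -111, 0001, 0010, 1-00, 1-11, 11--
PI chart (minterm → PIs covering it):
  1 | 0001  (sole → essential)
  2 | 0010  (sole → essential)
  7 | -111  (sole → essential)
  8 | 1-00  (sole → essential)
  12 | 1-00,11--
  13 | 11--  (sole → essential)
  14 | 11--  (sole → essential)
  15 | -111,1-11,11--
Essential prime implicants: -111, 0001, 0010, 1-00, 11--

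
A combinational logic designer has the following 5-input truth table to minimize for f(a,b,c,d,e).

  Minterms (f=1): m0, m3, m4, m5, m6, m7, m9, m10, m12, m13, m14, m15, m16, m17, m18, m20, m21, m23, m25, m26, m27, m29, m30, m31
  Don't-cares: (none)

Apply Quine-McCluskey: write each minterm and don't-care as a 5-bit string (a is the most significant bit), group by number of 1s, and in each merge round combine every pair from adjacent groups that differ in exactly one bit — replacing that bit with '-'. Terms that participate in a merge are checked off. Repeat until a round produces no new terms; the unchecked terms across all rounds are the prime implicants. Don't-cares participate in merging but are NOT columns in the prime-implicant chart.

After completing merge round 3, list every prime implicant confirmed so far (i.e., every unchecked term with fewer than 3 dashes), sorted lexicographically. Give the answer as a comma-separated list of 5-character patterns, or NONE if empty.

-0-00, -010-, -1-01, -1-10, -111-, 00-11, 1--01, 1-010, 10-0-, 100-0, 11--1, 11-1-

Round 0: 00000✓ 00011✓ 00100✓ 00101✓ 00110✓ 00111✓ 01001✓ 01010✓ 01100✓ 01101✓ 01110✓ 01111✓ 10000✓ 10001✓ 10010✓ 10100✓ 10101✓ 10111✓ 11001✓ 11010✓ 11011✓ 11101✓ 11110✓ 11111✓
Round 1: -0000✓ -0100✓ -0101✓ -0111✓ -1001✓ -1010✓ -1101✓ -1110✓ -1111✓ 0-100✓ 0-101✓ 0-110✓ 0-111✓ 00-00✓ 00-11 001-0✓ 001-1✓ 0010-✓ 0011-✓ 01-01✓ 01-10✓ 011-0✓ 011-1✓ 0110-✓ 0111-✓ 1-001✓ 1-010 1-101✓ 1-111✓ 10-00✓ 10-01✓ 100-0 1000-✓ 101-1✓ 1010-✓ 11-01✓ 11-10✓ 11-11✓ 110-1✓ 1101-✓ 111-1✓ 1111-✓
Round 2: --101✓ --111✓ -0-00 -01-1✓ -010- -1-01 -1-10 -11-1✓ -111- 0-1-0✓ 0-1-1✓ 0-10-✓ 0-11-✓ 001--✓ 011--✓ 1--01 1-1-1✓ 10-0- 11--1 11-1-
Round 3: --1-1 0-1--
PIs = {--1-1, -0-00, -010-, -1-01, -1-10, -111-, 0-1--, 00-11, 1--01, 1-010, 10-0-, 100-0, 11--1, 11-1-}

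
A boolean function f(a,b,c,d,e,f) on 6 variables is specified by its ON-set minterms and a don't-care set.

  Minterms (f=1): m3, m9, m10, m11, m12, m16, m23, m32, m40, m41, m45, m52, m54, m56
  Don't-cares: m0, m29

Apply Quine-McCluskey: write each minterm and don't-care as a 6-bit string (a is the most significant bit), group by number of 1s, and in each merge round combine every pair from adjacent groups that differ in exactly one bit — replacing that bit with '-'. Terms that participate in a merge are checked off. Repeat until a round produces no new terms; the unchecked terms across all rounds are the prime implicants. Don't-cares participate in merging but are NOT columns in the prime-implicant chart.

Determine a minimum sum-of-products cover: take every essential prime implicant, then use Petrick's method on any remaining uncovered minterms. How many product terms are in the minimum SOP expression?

10

[col 0] 000000*, 000011*, 001001*, 001010*, 001011*, 001100, 010000*, 010111, 011101, 100000*, 101000*, 101001*, 101101*, 110100*, 110110*, 111000*
[col 1] -00000, -01001, 0-0000, 00-011, 0010-1, 00101-, 1-1000, 10-000, 101-01, 10100-, 1101-0
Prime implicants: -00000, -01001, 0-0000, 00-011, 0010-1, 00101-, 001100, 010111, 011101, 1-1000, 10-000, 101-01, 10100-, 1101-0
PI chart (minterm → PIs covering it):
  3 | 00-011  (sole → essential)
  9 | -01001,0010-1
  10 | 00101-  (sole → essential)
  11 | 00-011,0010-1,00101-
  12 | 001100  (sole → essential)
  16 | 0-0000  (sole → essential)
  23 | 010111  (sole → essential)
  32 | -00000,10-000
  40 | 1-1000,10-000,10100-
  41 | -01001,101-01,10100-
  45 | 101-01  (sole → essential)
  52 | 1101-0  (sole → essential)
  54 | 1101-0  (sole → essential)
  56 | 1-1000  (sole → essential)
Essential prime implicants: 0-0000, 00-011, 00101-, 001100, 010111, 1-1000, 101-01, 1101-0
Petrick residual → -00000, -01001
Minimum SOP uses 10 PIs: b'c'd'e'f' + b'cd'e'f + a'c'd'e'f' + a'b'd'ef + a'b'cd'e + a'b'cde'f' + a'bc'def + acd'e'f' + ab'ce'f + abc'df'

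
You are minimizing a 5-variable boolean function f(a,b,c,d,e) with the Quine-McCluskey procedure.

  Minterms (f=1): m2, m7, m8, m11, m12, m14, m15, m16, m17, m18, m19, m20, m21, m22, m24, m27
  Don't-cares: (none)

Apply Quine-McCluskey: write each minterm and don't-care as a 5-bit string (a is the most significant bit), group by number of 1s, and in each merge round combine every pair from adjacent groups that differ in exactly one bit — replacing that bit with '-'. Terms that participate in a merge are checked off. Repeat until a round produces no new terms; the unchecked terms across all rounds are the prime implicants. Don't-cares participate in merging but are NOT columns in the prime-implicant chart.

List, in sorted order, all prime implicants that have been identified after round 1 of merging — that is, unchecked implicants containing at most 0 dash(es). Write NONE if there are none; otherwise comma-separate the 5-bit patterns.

NONE

size-2^0 implicants → 00010(✓)  00111(✓)  01000(✓)  01011(✓)  01100(✓)  01110(✓)  01111(✓)  10000(✓)  10001(✓)  10010(✓)  10011(✓)  10100(✓)  10101(✓)  10110(✓)  11000(✓)  11011(✓)
size-2^1 implicants → -0010  -1000  -1011  0-111  01-00  01-11  011-0  0111-  1-000  1-011  10-00(✓)  10-01(✓)  10-10(✓)  100-0(✓)  100-1(✓)  1000-(✓)  1001-(✓)  101-0(✓)  1010-(✓)
size-2^2 implicants → 10--0  10-0-  100--
Unchecked terms (primes): -0010, -1000, -1011, 0-111, 01-00, 01-11, 011-0, 0111-, 1-000, 1-011, 10--0, 10-0-, 100--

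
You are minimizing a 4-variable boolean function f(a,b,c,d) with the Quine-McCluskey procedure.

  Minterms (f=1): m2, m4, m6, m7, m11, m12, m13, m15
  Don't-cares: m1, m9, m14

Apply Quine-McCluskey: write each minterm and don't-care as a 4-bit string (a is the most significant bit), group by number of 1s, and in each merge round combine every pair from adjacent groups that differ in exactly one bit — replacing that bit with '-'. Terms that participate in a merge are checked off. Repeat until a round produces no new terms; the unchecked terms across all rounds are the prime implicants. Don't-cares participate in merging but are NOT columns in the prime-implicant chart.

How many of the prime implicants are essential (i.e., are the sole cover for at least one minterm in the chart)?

size-2^0 implicants → 0001(✓)  0010(✓)  0100(✓)  0110(✓)  0111(✓)  1001(✓)  1011(✓)  1100(✓)  1101(✓)  1110(✓)  1111(✓)
size-2^1 implicants → -001  -100(✓)  -110(✓)  -111(✓)  0-10  01-0(✓)  011-(✓)  1-01(✓)  1-11(✓)  10-1(✓)  11-0(✓)  11-1(✓)  110-(✓)  111-(✓)
size-2^2 implicants → -1-0  -11-  1--1  11--
Unchecked terms (primes): -001, -1-0, -11-, 0-10, 1--1, 11--
Minterm coverage:
  m2 ⊆ 0-10 [E]
  m4 ⊆ -1-0 [E]
  m6 ⊆ -1-0,-11-,0-10
  m7 ⊆ -11- [E]
  m11 ⊆ 1--1 [E]
  m12 ⊆ -1-0,11--
  m13 ⊆ 1--1,11--
  m15 ⊆ -11-,1--1,11--
E = {-1-0, -11-, 0-10, 1--1}

4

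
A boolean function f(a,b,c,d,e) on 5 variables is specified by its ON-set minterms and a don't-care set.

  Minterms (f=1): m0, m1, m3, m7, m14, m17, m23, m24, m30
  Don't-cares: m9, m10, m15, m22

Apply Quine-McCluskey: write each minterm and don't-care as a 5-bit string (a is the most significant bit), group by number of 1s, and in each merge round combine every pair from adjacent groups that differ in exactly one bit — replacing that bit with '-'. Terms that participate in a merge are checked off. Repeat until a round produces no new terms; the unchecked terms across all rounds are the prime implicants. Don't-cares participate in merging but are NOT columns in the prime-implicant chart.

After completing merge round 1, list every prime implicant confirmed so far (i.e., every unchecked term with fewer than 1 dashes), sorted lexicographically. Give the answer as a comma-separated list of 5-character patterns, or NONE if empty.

11000

Round 0: 00000✓ 00001✓ 00011✓ 00111✓ 01001✓ 01010✓ 01110✓ 01111✓ 10001✓ 10110✓ 10111✓ 11000 11110✓
Round 1: -0001 -0111 -1110 0-001 0-111 00-11 000-1 0000- 01-10 0111- 1-110 1011-
PIs = {-0001, -0111, -1110, 0-001, 0-111, 00-11, 000-1, 0000-, 01-10, 0111-, 1-110, 1011-, 11000}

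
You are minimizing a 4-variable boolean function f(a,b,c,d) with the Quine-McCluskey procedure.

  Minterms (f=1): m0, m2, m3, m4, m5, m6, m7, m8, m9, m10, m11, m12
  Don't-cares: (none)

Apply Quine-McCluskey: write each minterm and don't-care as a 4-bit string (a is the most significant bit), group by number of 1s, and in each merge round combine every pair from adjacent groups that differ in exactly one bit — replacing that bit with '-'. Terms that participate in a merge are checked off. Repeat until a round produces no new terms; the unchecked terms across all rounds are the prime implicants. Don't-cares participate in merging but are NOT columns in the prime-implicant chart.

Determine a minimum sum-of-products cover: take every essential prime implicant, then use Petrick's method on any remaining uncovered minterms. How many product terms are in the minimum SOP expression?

[col 0] 0000*, 0010*, 0011*, 0100*, 0101*, 0110*, 0111*, 1000*, 1001*, 1010*, 1011*, 1100*
[col 1] -000*, -010*, -011*, -100*, 0-00*, 0-10*, 0-11*, 00-0*, 001-*, 01-0*, 01-1*, 010-*, 011-*, 1-00*, 10-0*, 10-1*, 100-*, 101-*
[col 2] --00, -0-0, -01-, 0--0, 0-1-, 01--, 10--
Prime implicants: --00, -0-0, -01-, 0--0, 0-1-, 01--, 10--
PI chart (minterm → PIs covering it):
  0 | --00,-0-0,0--0
  2 | -0-0,-01-,0--0,0-1-
  3 | -01-,0-1-
  4 | --00,0--0,01--
  5 | 01--  (sole → essential)
  6 | 0--0,0-1-,01--
  7 | 0-1-,01--
  8 | --00,-0-0,10--
  9 | 10--  (sole → essential)
  10 | -0-0,-01-,10--
  11 | -01-,10--
  12 | --00  (sole → essential)
Essential prime implicants: --00, 01--, 10--
Petrick residual → -01-
Minimum SOP uses 4 PIs: c'd' + b'c + a'b + ab'

4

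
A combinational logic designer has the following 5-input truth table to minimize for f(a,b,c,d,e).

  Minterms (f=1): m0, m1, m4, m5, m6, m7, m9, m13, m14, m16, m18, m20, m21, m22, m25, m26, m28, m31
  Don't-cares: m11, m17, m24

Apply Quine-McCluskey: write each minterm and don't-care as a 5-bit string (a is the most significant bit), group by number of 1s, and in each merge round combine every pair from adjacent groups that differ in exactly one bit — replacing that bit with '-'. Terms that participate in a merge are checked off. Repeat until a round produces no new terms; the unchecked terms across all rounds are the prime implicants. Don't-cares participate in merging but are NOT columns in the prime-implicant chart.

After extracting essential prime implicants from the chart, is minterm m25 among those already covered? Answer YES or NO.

[col 0] 00000*, 00001*, 00100*, 00101*, 00110*, 00111*, 01001*, 01011*, 01101*, 01110*, 10000*, 10001*, 10010*, 10100*, 10101*, 10110*, 11000*, 11001*, 11010*, 11100*, 11111
[col 1] -0000*, -0001*, -0100*, -0101*, -0110*, -1001*, 0-001*, 0-101*, 0-110, 00-00*, 00-01*, 0000-*, 001-0*, 001-1*, 0010-*, 0011-*, 01-01*, 010-1, 1-000*, 1-001*, 1-010*, 1-100*, 10-00*, 10-01*, 10-10*, 100-0*, 1000-*, 101-0*, 1010-*, 11-00*, 110-0*, 1100-*
[col 2] --001, -0-00*, -0-01*, -000-*, -01-0, -010-*, 0--01, 00-0-*, 001--, 1--00, 1-0-0, 1-00-, 10--0, 10-0-*
[col 3] -0-0-
Prime implicants: --001, -0-0-, -01-0, 0--01, 0-110, 001--, 010-1, 1--00, 1-0-0, 1-00-, 10--0, 11111
PI chart (minterm → PIs covering it):
  0 | -0-0-  (sole → essential)
  1 | --001,-0-0-,0--01
  4 | -0-0-,-01-0,001--
  5 | -0-0-,0--01,001--
  6 | -01-0,0-110,001--
  7 | 001--  (sole → essential)
  9 | --001,0--01,010-1
  13 | 0--01  (sole → essential)
  14 | 0-110  (sole → essential)
  16 | -0-0-,1--00,1-0-0,1-00-,10--0
  18 | 1-0-0,10--0
  20 | -0-0-,-01-0,1--00,10--0
  21 | -0-0-  (sole → essential)
  22 | -01-0,10--0
  25 | --001,1-00-
  26 | 1-0-0  (sole → essential)
  28 | 1--00  (sole → essential)
  31 | 11111  (sole → essential)
Essential prime implicants: -0-0-, 0--01, 0-110, 001--, 1--00, 1-0-0, 11111

NO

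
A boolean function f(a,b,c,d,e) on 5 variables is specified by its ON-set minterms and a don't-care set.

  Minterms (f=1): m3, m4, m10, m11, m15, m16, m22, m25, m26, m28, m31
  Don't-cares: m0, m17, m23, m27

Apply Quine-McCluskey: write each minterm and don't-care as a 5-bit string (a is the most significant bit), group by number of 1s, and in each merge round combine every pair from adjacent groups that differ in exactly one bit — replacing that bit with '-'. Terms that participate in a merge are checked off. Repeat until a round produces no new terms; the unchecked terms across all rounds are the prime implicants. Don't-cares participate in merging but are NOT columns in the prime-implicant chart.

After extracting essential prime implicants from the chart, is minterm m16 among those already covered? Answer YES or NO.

[col 0] 00000*, 00011*, 00100*, 01010*, 01011*, 01111*, 10000*, 10001*, 10110*, 10111*, 11001*, 11010*, 11011*, 11100, 11111*
[col 1] -0000, -1010*, -1011*, -1111*, 0-011, 00-00, 01-11*, 0101-*, 1-001, 1-111, 1000-, 1011-, 11-11*, 110-1, 1101-*
[col 2] -1-11, -101-
Prime implicants: -0000, -1-11, -101-, 0-011, 00-00, 1-001, 1-111, 1000-, 1011-, 110-1, 11100
PI chart (minterm → PIs covering it):
  3 | 0-011  (sole → essential)
  4 | 00-00  (sole → essential)
  10 | -101-  (sole → essential)
  11 | -1-11,-101-,0-011
  15 | -1-11  (sole → essential)
  16 | -0000,1000-
  22 | 1011-  (sole → essential)
  25 | 1-001,110-1
  26 | -101-  (sole → essential)
  28 | 11100  (sole → essential)
  31 | -1-11,1-111
Essential prime implicants: -1-11, -101-, 0-011, 00-00, 1011-, 11100

NO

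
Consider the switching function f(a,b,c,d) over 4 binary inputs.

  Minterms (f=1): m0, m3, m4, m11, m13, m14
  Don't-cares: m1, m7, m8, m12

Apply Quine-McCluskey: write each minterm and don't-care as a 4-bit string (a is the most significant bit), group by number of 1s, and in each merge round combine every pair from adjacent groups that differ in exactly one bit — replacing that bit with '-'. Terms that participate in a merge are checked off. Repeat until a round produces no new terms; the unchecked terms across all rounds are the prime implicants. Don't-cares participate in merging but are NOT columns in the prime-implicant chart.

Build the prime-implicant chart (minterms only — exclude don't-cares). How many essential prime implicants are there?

4

size-2^0 implicants → 0000(✓)  0001(✓)  0011(✓)  0100(✓)  0111(✓)  1000(✓)  1011(✓)  1100(✓)  1101(✓)  1110(✓)
size-2^1 implicants → -000(✓)  -011  -100(✓)  0-00(✓)  0-11  00-1  000-  1-00(✓)  11-0  110-
size-2^2 implicants → --00
Unchecked terms (primes): --00, -011, 0-11, 00-1, 000-, 11-0, 110-
Minterm coverage:
  m0 ⊆ --00,000-
  m3 ⊆ -011,0-11,00-1
  m4 ⊆ --00 [E]
  m11 ⊆ -011 [E]
  m13 ⊆ 110- [E]
  m14 ⊆ 11-0 [E]
E = {--00, -011, 11-0, 110-}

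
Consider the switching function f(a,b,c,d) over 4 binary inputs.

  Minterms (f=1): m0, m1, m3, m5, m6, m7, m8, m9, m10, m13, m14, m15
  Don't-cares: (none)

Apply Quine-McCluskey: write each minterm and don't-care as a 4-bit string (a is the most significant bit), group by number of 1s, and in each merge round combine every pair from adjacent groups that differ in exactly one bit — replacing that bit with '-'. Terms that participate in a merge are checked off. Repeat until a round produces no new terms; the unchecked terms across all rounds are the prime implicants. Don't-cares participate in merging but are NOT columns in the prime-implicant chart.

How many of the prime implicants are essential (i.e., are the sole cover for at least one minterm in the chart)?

size-2^0 implicants → 0000(✓)  0001(✓)  0011(✓)  0101(✓)  0110(✓)  0111(✓)  1000(✓)  1001(✓)  1010(✓)  1101(✓)  1110(✓)  1111(✓)
size-2^1 implicants → -000(✓)  -001(✓)  -101(✓)  -110(✓)  -111(✓)  0-01(✓)  0-11(✓)  00-1(✓)  000-(✓)  01-1(✓)  011-(✓)  1-01(✓)  1-10  10-0  100-(✓)  11-1(✓)  111-(✓)
size-2^2 implicants → --01  -00-  -1-1  -11-  0--1
Unchecked terms (primes): --01, -00-, -1-1, -11-, 0--1, 1-10, 10-0
Minterm coverage:
  m0 ⊆ -00- [E]
  m1 ⊆ --01,-00-,0--1
  m3 ⊆ 0--1 [E]
  m5 ⊆ --01,-1-1,0--1
  m6 ⊆ -11- [E]
  m7 ⊆ -1-1,-11-,0--1
  m8 ⊆ -00-,10-0
  m9 ⊆ --01,-00-
  m10 ⊆ 1-10,10-0
  m13 ⊆ --01,-1-1
  m14 ⊆ -11-,1-10
  m15 ⊆ -1-1,-11-
E = {-00-, -11-, 0--1}

3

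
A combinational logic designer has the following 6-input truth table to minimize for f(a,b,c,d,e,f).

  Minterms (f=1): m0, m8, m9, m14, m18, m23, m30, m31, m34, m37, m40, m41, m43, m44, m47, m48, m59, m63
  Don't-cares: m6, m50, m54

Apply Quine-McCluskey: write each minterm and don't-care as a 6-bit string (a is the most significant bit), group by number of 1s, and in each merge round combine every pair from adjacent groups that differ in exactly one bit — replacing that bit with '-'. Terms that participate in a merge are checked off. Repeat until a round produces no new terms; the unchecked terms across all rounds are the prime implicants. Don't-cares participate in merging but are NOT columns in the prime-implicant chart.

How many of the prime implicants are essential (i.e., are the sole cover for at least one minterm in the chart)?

9

[col 0] 000000*, 000110*, 001000*, 001001*, 001110*, 010010*, 010111*, 011110*, 011111*, 100010*, 100101, 101000*, 101001*, 101011*, 101100*, 101111*, 110000*, 110010*, 110110*, 111011*, 111111*
[col 1] -01000*, -01001*, -10010, -11111, 0-1110, 00-000, 00-110, 00100-*, 01-111, 01111-, 1-0010, 1-1011*, 1-1111*, 101-00, 101-11*, 1010-1, 10100-*, 110-10, 1100-0, 111-11*
[col 2] -0100-, 1-1-11
Prime implicants: -0100-, -10010, -11111, 0-1110, 00-000, 00-110, 01-111, 01111-, 1-0010, 1-1-11, 100101, 101-00, 1010-1, 110-10, 1100-0
PI chart (minterm → PIs covering it):
  0 | 00-000  (sole → essential)
  8 | -0100-,00-000
  9 | -0100-  (sole → essential)
  14 | 0-1110,00-110
  18 | -10010  (sole → essential)
  23 | 01-111  (sole → essential)
  30 | 0-1110,01111-
  31 | -11111,01-111,01111-
  34 | 1-0010  (sole → essential)
  37 | 100101  (sole → essential)
  40 | -0100-,101-00
  41 | -0100-,1010-1
  43 | 1-1-11,1010-1
  44 | 101-00  (sole → essential)
  47 | 1-1-11  (sole → essential)
  48 | 1100-0  (sole → essential)
  59 | 1-1-11  (sole → essential)
  63 | -11111,1-1-11
Essential prime implicants: -0100-, -10010, 00-000, 01-111, 1-0010, 1-1-11, 100101, 101-00, 1100-0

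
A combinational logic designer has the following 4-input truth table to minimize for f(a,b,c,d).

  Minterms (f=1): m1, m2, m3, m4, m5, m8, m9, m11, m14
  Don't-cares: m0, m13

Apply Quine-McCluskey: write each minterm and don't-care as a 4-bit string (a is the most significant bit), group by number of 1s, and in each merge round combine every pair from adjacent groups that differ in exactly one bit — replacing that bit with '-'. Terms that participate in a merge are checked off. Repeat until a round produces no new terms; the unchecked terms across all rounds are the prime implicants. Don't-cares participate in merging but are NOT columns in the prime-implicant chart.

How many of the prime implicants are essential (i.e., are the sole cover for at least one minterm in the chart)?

Round 0: 0000✓ 0001✓ 0010✓ 0011✓ 0100✓ 0101✓ 1000✓ 1001✓ 1011✓ 1101✓ 1110
Round 1: -000✓ -001✓ -011✓ -101✓ 0-00✓ 0-01✓ 00-0✓ 00-1✓ 000-✓ 001-✓ 010-✓ 1-01✓ 10-1✓ 100-✓
Round 2: --01 -0-1 -00- 0-0- 00--
PIs = {--01, -0-1, -00-, 0-0-, 00--, 1110}
Coverage chart:
  m1: --01,-0-1,-00-,0-0-,00--
  m2: 00-- ←essential
  m3: -0-1,00--
  m4: 0-0- ←essential
  m5: --01,0-0-
  m8: -00- ←essential
  m9: --01,-0-1,-00-
  m11: -0-1 ←essential
  m14: 1110 ←essential
Essential: -0-1, -00-, 0-0-, 00--, 1110

5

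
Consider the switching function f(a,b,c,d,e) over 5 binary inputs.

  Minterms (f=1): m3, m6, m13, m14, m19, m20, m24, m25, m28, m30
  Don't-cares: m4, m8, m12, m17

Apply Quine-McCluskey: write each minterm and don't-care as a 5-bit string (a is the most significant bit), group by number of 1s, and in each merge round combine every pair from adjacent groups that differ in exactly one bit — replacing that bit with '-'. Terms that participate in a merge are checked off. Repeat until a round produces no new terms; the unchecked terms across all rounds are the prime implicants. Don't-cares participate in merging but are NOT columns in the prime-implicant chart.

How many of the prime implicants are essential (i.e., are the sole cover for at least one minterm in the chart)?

[col 0] 00011*, 00100*, 00110*, 01000*, 01100*, 01101*, 01110*, 10001*, 10011*, 10100*, 11000*, 11001*, 11100*, 11110*
[col 1] -0011, -0100*, -1000*, -1100*, -1110*, 0-100*, 0-110*, 001-0*, 01-00*, 011-0*, 0110-, 1-001, 1-100*, 100-1, 11-00*, 1100-, 111-0*
[col 2] --100, -1-00, -11-0, 0-1-0
Prime implicants: --100, -0011, -1-00, -11-0, 0-1-0, 0110-, 1-001, 100-1, 1100-
PI chart (minterm → PIs covering it):
  3 | -0011  (sole → essential)
  6 | 0-1-0  (sole → essential)
  13 | 0110-  (sole → essential)
  14 | -11-0,0-1-0
  19 | -0011,100-1
  20 | --100  (sole → essential)
  24 | -1-00,1100-
  25 | 1-001,1100-
  28 | --100,-1-00,-11-0
  30 | -11-0  (sole → essential)
Essential prime implicants: --100, -0011, -11-0, 0-1-0, 0110-

5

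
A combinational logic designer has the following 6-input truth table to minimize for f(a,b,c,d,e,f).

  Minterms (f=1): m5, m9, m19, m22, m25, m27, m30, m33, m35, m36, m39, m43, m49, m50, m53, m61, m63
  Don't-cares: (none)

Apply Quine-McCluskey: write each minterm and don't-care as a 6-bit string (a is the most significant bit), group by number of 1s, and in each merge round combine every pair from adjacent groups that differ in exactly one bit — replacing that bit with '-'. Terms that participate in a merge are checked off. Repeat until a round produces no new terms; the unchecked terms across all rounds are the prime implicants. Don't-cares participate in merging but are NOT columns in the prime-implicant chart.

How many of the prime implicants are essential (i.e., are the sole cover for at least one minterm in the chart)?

Round 0: 000101 001001✓ 010011✓ 010110✓ 011001✓ 011011✓ 011110✓ 100001✓ 100011✓ 100100 100111✓ 101011✓ 110001✓ 110010 110101✓ 111101✓ 111111✓
Round 1: 0-1001 01-011 01-110 0110-1 1-0001 10-011 100-11 1000-1 11-101 110-01 1111-1
PIs = {0-1001, 000101, 01-011, 01-110, 0110-1, 1-0001, 10-011, 100-11, 1000-1, 100100, 11-101, 110-01, 110010, 1111-1}
Coverage chart:
  m5: 000101 ←essential
  m9: 0-1001 ←essential
  m19: 01-011 ←essential
  m22: 01-110 ←essential
  m25: 0-1001,0110-1
  m27: 01-011,0110-1
  m30: 01-110 ←essential
  m33: 1-0001,1000-1
  m35: 10-011,100-11,1000-1
  m36: 100100 ←essential
  m39: 100-11 ←essential
  m43: 10-011 ←essential
  m49: 1-0001,110-01
  m50: 110010 ←essential
  m53: 11-101,110-01
  m61: 11-101,1111-1
  m63: 1111-1 ←essential
Essential: 0-1001, 000101, 01-011, 01-110, 10-011, 100-11, 100100, 110010, 1111-1

9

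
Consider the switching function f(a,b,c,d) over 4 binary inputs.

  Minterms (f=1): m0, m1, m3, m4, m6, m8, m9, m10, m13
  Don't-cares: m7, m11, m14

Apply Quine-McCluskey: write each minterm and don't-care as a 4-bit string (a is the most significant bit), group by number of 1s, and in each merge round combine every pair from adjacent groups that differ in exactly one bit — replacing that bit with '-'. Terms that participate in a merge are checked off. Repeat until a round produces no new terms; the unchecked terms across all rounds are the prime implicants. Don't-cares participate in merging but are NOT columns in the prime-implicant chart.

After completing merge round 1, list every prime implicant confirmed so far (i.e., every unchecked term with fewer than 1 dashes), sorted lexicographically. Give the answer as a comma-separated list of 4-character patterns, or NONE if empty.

NONE

[col 0] 0000*, 0001*, 0011*, 0100*, 0110*, 0111*, 1000*, 1001*, 1010*, 1011*, 1101*, 1110*
[col 1] -000*, -001*, -011*, -110, 0-00, 0-11, 00-1*, 000-*, 01-0, 011-, 1-01, 1-10, 10-0*, 10-1*, 100-*, 101-*
[col 2] -0-1, -00-, 10--
Prime implicants: -0-1, -00-, -110, 0-00, 0-11, 01-0, 011-, 1-01, 1-10, 10--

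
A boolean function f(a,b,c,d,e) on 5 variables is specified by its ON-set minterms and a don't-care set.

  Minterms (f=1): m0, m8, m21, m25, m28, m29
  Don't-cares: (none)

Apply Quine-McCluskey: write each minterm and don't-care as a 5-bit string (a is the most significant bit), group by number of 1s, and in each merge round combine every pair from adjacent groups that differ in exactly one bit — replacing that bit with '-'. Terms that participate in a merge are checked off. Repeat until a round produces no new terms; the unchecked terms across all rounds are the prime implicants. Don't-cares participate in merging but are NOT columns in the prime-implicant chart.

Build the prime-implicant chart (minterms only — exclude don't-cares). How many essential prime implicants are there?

Round 0: 00000✓ 01000✓ 10101✓ 11001✓ 11100✓ 11101✓
Round 1: 0-000 1-101 11-01 1110-
PIs = {0-000, 1-101, 11-01, 1110-}
Coverage chart:
  m0: 0-000 ←essential
  m8: 0-000 ←essential
  m21: 1-101 ←essential
  m25: 11-01 ←essential
  m28: 1110- ←essential
  m29: 1-101,11-01,1110-
Essential: 0-000, 1-101, 11-01, 1110-

4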